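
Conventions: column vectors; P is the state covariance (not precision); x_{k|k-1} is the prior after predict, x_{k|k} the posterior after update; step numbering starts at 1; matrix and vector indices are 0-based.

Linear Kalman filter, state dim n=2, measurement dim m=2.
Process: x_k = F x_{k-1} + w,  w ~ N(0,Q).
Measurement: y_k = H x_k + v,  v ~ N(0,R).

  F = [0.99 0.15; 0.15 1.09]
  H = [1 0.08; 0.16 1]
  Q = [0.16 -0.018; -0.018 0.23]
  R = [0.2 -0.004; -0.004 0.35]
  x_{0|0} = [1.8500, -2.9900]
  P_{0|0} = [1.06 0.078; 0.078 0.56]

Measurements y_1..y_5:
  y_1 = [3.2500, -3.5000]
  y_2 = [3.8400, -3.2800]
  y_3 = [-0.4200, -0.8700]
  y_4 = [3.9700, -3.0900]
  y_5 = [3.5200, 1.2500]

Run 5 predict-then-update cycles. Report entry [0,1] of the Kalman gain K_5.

K[0,1] = 0.0053

step 1: x^-=[1.3830, -2.9816]  P^-=[1.2347 0.3169; 0.3169 0.9447]  S=[1.4914 0.5901; 0.5901 1.4277]  K=[0.8396 0.0133; -0.0152 0.7035]  nu=[2.1055, -0.7397]  x^+=[3.1409, -3.5339]  P^+=[0.1699 -0.0259; -0.0259 0.2504]
step 2: x^-=[2.5794, -3.3808]  P^-=[0.3245 0.0197; 0.0197 0.5229]  S=[0.5310 0.1097; 0.1097 0.8875]  K=[0.6131 0.0049; -0.0068 0.5936]  nu=[1.5311, -0.3119]  x^+=[3.5165, -3.5763]  P^+=[0.1242 -0.0206; -0.0206 0.2111]
step 3: x^-=[2.9449, -3.3707]  P^-=[0.2804 0.0123; 0.0123 0.4768]  S=[0.4854 0.0914; 0.0914 0.8379]  K=[0.5787 0.0050; -0.0039 0.5718]  nu=[-3.0952, 2.0295]  x^+=[1.1638, -2.1982]  P^+=[0.1173 -0.0193; -0.0193 0.2032]
step 4: x^-=[0.8224, -2.2215]  P^-=[0.2738 0.0114; 0.0114 0.4678]  S=[0.4786 0.0887; 0.0887 0.8284]  K=[0.5730 0.0052; -0.0032 0.5672]  nu=[3.3253, -1.0001]  x^+=[2.7225, -2.7995]  P^+=[0.1161 -0.0190; -0.0190 0.2016]
step 5: x^-=[2.2754, -2.6431]  P^-=[0.2727 0.0112; 0.0112 0.4659]  S=[0.4774 0.0883; 0.0883 0.8265]  K=[0.5720 0.0053; -0.0031 0.5662]  nu=[1.4561, 3.5290]  x^+=[3.1269, -0.6494]  P^+=[0.1159 -0.0190; -0.0190 0.2012]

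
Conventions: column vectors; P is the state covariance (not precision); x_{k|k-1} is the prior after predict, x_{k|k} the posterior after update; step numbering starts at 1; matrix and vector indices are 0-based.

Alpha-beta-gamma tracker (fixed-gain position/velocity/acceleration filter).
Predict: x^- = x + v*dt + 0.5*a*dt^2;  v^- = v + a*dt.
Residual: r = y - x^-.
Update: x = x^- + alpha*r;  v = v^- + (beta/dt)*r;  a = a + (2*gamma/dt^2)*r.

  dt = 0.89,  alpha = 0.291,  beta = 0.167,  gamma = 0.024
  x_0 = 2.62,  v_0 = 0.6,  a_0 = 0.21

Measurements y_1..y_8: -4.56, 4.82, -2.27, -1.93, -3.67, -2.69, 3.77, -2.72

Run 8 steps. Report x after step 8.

x_post = -3.0495

step 1: x_pred=3.2372  r=-7.7972  x^+=0.9682  v^+=-0.6762  a^+=-0.2625
step 2: x_pred=0.2624  r=4.5576  x^+=1.5887  v^+=-0.0546  a^+=0.0137
step 3: x_pred=1.5455  r=-3.8155  x^+=0.4352  v^+=-0.7584  a^+=-0.2175
step 4: x_pred=-0.3259  r=-1.6041  x^+=-0.7927  v^+=-1.2530  a^+=-0.3147
step 5: x_pred=-2.0325  r=-1.6375  x^+=-2.5090  v^+=-1.8403  a^+=-0.4140
step 6: x_pred=-4.3109  r=1.6209  x^+=-3.8392  v^+=-1.9046  a^+=-0.3157
step 7: x_pred=-5.6594  r=9.4294  x^+=-2.9154  v^+=-0.4163  a^+=0.2557
step 8: x_pred=-3.1847  r=0.4647  x^+=-3.0495  v^+=-0.1016  a^+=0.2838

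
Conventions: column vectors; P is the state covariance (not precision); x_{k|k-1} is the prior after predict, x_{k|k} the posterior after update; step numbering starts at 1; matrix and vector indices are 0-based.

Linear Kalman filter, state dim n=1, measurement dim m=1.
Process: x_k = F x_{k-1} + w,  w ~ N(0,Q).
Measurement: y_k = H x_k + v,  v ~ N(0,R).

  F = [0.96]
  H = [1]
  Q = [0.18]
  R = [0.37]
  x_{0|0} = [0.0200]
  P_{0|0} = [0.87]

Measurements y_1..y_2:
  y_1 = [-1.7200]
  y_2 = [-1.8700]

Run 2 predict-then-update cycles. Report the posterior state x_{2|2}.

x_post = [-1.5565]

step 1: x^-=[0.0192]  P^-=[0.9818]  S=[1.3518]  K=[0.7263]  nu=[-1.7392]  x^+=[-1.2440]  P^+=[0.2687]
step 2: x^-=[-1.1942]  P^-=[0.4277]  S=[0.7977]  K=[0.5361]  nu=[-0.6758]  x^+=[-1.5565]  P^+=[0.1984]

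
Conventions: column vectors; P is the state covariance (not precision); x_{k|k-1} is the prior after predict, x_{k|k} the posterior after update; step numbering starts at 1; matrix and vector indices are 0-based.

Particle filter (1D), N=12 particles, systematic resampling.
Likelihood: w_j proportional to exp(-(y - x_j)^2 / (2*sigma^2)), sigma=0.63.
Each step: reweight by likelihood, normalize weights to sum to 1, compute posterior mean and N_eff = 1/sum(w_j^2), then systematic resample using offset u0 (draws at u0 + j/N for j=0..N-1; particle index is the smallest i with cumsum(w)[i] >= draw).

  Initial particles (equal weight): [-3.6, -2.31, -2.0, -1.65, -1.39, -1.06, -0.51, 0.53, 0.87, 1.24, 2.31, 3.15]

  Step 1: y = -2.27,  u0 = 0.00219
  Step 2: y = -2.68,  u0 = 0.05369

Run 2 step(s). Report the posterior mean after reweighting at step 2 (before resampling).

post_mean = -2.2047

step 1: w=[0.0338, 0.3129, 0.2860, 0.1932, 0.1182, 0.0496, 0.0063, 0.0000, 0.0000, 0.0000, 0.0000, 0.0000]  mean=-1.9552  Neff=4.2617  idx=[0, 1, 1, 1, 1, 2, 2, 2, 3, 3, 4, 4]
step 2: w=[0.0559, 0.1367, 0.1367, 0.1367, 0.1367, 0.0907, 0.0907, 0.0907, 0.0427, 0.0427, 0.0200, 0.0200]  mean=-2.2047  Neff=9.3485  idx=[0, 1, 2, 2, 3, 4, 4, 5, 6, 7, 8, 10]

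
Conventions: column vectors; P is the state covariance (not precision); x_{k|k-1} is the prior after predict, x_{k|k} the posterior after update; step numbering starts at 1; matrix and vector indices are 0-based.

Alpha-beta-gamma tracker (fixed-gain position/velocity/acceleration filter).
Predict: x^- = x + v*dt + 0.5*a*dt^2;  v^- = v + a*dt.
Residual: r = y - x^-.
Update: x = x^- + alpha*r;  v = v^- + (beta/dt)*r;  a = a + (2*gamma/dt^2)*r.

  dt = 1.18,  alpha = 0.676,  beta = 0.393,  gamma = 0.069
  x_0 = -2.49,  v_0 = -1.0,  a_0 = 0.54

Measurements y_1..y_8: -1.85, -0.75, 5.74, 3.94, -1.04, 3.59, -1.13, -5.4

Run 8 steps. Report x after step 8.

step 1: x_pred=-3.2941  r=1.4441  x^+=-2.3179  v^+=0.1181  a^+=0.6831
step 2: x_pred=-1.7029  r=0.9529  x^+=-1.0587  v^+=1.2416  a^+=0.7776
step 3: x_pred=0.9477  r=4.7923  x^+=4.1873  v^+=3.7552  a^+=1.2525
step 4: x_pred=9.4904  r=-5.5504  x^+=5.7383  v^+=3.3846  a^+=0.7024
step 5: x_pred=10.2212  r=-11.2612  x^+=2.6086  v^+=0.4629  a^+=-0.4137
step 6: x_pred=2.8669  r=0.7231  x^+=3.3557  v^+=0.2156  a^+=-0.3420
step 7: x_pred=3.3720  r=-4.5020  x^+=0.3287  v^+=-1.6873  a^+=-0.7882
step 8: x_pred=-2.2111  r=-3.1889  x^+=-4.3668  v^+=-3.6795  a^+=-1.1042

x_post = -4.3668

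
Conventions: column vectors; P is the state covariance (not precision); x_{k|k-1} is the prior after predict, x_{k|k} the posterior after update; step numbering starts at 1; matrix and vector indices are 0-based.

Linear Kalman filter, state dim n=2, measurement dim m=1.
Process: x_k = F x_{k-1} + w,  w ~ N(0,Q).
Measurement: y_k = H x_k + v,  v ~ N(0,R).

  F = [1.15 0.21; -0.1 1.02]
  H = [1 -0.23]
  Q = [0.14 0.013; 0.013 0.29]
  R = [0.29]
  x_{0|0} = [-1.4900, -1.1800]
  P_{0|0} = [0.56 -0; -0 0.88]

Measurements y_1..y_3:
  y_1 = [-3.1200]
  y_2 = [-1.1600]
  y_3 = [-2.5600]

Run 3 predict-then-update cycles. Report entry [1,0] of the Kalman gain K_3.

K[1,0] = 0.4303

step 1: x^-=[-1.9613, -1.0546]  P^-=[0.9194 0.1371; 0.1371 1.2112]  S=[1.2104]  K=[0.7335; -0.1169]  nu=[-1.4013]  x^+=[-2.9892, -0.8908]  P^+=[0.2681 0.2409; 0.2409 1.1946]
step 2: x^-=[-3.6246, -0.6097]  P^-=[0.6636 0.5155; 0.5155 1.4864]  S=[0.7951]  K=[0.6855; 0.2184]  nu=[2.3244]  x^+=[-2.0313, -0.1021]  P^+=[0.2900 0.3965; 0.3965 1.4485]
step 3: x^-=[-2.3574, 0.0990]  P^-=[0.7789 0.7467; 0.7467 1.7190]  S=[0.8164]  K=[0.7437; 0.4303]  nu=[-0.1799]  x^+=[-2.4911, 0.0216]  P^+=[0.3273 0.4854; 0.4854 1.5679]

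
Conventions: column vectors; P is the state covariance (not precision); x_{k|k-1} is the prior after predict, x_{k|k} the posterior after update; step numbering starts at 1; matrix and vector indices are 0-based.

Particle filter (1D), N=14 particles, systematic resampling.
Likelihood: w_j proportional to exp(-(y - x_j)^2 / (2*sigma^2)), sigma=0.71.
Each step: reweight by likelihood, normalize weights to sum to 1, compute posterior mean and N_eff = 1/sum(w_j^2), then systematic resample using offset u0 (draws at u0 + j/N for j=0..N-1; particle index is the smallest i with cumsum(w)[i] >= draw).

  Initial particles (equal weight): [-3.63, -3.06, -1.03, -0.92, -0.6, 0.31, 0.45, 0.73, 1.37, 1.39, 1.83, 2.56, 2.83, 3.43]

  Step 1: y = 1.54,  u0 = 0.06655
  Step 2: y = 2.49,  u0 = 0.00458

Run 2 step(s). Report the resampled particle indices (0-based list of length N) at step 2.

step 1: w=[0.0000, 0.0000, 0.0003, 0.0005, 0.0024, 0.0494, 0.0682, 0.1156, 0.2153, 0.2167, 0.2038, 0.0789, 0.0425, 0.0064]  mean=1.4416  Neff=6.1215  idx=[6, 7, 7, 8, 8, 8, 9, 9, 9, 10, 10, 10, 11, 13]
step 2: w=[0.0031, 0.0088, 0.0088, 0.0550, 0.0550, 0.0550, 0.0575, 0.0575, 0.0575, 0.1240, 0.1240, 0.1240, 0.1901, 0.0795]  mean=1.9204  Neff=9.2807  idx=[1, 4, 5, 6, 7, 9, 9, 10, 10, 11, 11, 12, 12, 13]

resampled_idx = [1, 4, 5, 6, 7, 9, 9, 10, 10, 11, 11, 12, 12, 13]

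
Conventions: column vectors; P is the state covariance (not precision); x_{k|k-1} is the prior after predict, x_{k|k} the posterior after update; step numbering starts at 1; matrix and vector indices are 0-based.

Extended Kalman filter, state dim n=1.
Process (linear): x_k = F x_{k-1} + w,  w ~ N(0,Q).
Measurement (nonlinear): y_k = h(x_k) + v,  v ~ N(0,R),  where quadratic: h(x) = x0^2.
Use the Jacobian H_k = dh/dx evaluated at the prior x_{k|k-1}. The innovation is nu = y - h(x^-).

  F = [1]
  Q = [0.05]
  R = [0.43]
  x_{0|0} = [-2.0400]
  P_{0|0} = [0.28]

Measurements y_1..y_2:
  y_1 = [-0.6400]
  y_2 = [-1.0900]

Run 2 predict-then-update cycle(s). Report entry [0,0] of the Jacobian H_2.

step 1: x^-=[-2.0400]  P^-=[0.3300]  H_jac=[-4.0800]  S=[5.9233]  K=[-0.2273]  nu=[-4.8016]  x^+=[-0.9486]  P^+=[0.0240]
step 2: x^-=[-0.9486]  P^-=[0.0740]  H_jac=[-1.8971]  S=[0.6962]  K=[-0.2015]  nu=[-1.9898]  x^+=[-0.5476]  P^+=[0.0457]

H_jac[0,0] = -1.8971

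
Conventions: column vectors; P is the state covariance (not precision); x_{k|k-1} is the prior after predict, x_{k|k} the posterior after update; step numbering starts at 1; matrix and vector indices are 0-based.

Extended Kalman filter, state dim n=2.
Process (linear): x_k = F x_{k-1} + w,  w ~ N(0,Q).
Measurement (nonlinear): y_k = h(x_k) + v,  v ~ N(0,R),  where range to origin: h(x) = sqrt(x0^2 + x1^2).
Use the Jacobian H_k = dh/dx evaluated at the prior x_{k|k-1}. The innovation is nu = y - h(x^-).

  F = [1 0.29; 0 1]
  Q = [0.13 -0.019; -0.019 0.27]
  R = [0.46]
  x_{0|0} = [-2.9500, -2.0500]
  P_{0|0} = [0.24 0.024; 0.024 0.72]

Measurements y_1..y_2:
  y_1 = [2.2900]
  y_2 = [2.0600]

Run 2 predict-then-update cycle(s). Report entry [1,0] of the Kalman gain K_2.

step 1: x^-=[-3.5445, -2.0500]  P^-=[0.4445 0.2138; 0.2138 0.9900]  H_jac=[-0.8656 -0.5007]  S=[1.2265]  K=[-0.4010; -0.5550]  nu=[-1.8046]  x^+=[-2.8209, -1.0484]  P^+=[0.2473 -0.0591; -0.0591 0.6122]
step 2: x^-=[-3.1250, -1.0484]  P^-=[0.3945 0.0994; 0.0994 0.8822]  H_jac=[-0.9481 -0.3181]  S=[0.9638]  K=[-0.4208; -0.3889]  nu=[-1.2361]  x^+=[-2.6047, -0.5677]  P^+=[0.2238 -0.0584; -0.0584 0.7364]

K[1,0] = -0.3889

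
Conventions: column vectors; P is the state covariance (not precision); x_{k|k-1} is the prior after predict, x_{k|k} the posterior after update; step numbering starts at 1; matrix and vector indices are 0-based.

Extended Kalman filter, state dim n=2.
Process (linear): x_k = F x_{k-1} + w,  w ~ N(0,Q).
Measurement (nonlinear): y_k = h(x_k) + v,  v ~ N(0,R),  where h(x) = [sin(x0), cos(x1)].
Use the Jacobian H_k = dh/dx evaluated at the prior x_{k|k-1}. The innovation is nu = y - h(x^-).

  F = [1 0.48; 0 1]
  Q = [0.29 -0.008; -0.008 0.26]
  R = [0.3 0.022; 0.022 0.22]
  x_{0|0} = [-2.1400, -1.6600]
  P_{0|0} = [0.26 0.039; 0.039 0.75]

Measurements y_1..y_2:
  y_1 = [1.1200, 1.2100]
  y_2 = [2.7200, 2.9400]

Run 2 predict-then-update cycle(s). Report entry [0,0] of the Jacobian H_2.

H_jac[0,0] = -0.6174

step 1: x^-=[-2.9368, -1.6600]  P^-=[0.7602 0.3910; 0.3910 1.0100]  H_jac=[-0.9791 0.0000; 0.0000 0.9960]  S=[1.0288 -0.3593; -0.3593 1.2220]  K=[-0.6823 0.1181; -0.0943 0.7955]  nu=[1.3234, 1.2991]  x^+=[-3.6863, -0.7513]  P^+=[0.2064 0.0110; 0.0110 0.1736]
step 2: x^-=[-4.0469, -0.7513]  P^-=[0.5470 0.0864; 0.0864 0.4336]  H_jac=[-0.6174 0.0000; 0.0000 0.6826]  S=[0.5085 -0.0144; -0.0144 0.4220]  K=[-0.6608 0.1171; -0.0851 0.6984]  nu=[1.9334, 2.2092]  x^+=[-5.0657, 0.6272]  P^+=[0.3169 0.0165; 0.0165 0.2224]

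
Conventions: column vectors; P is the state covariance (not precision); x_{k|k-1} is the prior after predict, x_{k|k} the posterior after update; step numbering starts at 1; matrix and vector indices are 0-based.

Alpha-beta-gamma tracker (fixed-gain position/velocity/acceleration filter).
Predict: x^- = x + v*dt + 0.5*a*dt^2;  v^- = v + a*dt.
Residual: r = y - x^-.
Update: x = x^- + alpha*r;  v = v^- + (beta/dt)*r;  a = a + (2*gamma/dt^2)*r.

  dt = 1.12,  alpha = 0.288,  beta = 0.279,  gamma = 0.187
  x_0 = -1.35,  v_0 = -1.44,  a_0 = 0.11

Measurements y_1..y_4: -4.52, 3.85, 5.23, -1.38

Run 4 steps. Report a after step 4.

step 1: x_pred=-2.8938  r=-1.6262  x^+=-3.3622  v^+=-1.7219  a^+=-0.3748
step 2: x_pred=-5.5258  r=9.3758  x^+=-2.8256  v^+=0.1938  a^+=2.4205
step 3: x_pred=-1.0903  r=6.3203  x^+=0.7300  v^+=4.4793  a^+=4.3049
step 4: x_pred=8.4468  r=-9.8268  x^+=5.6167  v^+=6.8529  a^+=1.3751

a_post = 1.3751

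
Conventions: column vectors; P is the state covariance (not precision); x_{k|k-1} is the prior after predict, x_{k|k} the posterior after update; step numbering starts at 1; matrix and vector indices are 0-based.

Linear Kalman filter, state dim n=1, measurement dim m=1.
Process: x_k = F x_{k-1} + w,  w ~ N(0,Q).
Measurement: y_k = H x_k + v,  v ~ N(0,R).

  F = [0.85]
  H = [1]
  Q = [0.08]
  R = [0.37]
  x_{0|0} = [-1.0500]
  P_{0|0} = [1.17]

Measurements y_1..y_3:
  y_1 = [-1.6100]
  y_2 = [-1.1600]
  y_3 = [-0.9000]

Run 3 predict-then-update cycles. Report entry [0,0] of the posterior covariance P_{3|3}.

P_post[0,0] = 0.1268

step 1: x^-=[-0.8925]  P^-=[0.9253]  S=[1.2953]  K=[0.7144]  nu=[-0.7175]  x^+=[-1.4051]  P^+=[0.2643]
step 2: x^-=[-1.1943]  P^-=[0.2710]  S=[0.6410]  K=[0.4227]  nu=[0.0343]  x^+=[-1.1798]  P^+=[0.1564]
step 3: x^-=[-1.0028]  P^-=[0.1930]  S=[0.5630]  K=[0.3428]  nu=[0.1028]  x^+=[-0.9676]  P^+=[0.1268]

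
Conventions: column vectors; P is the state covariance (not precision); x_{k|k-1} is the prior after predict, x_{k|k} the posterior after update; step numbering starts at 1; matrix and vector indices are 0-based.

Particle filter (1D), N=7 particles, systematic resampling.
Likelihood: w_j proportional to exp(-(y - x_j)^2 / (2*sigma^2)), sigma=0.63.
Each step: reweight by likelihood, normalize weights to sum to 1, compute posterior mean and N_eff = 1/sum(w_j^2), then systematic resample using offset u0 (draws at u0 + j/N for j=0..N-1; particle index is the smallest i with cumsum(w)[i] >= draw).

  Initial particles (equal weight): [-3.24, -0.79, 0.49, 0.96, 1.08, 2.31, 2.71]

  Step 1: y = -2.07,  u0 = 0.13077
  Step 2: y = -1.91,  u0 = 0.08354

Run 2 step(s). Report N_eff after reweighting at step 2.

step 1: w=[0.5835, 0.4156, 0.0009, 0.0000, 0.0000, 0.0000, 0.0000]  mean=-2.2185  Neff=1.9485  idx=[0, 0, 0, 0, 1, 1, 1]
step 2: w=[0.1027, 0.1027, 0.1027, 0.1027, 0.1964, 0.1964, 0.1964]  mean=-1.7966  Neff=6.3332  idx=[0, 2, 3, 4, 5, 5, 6]

N_eff = 6.3332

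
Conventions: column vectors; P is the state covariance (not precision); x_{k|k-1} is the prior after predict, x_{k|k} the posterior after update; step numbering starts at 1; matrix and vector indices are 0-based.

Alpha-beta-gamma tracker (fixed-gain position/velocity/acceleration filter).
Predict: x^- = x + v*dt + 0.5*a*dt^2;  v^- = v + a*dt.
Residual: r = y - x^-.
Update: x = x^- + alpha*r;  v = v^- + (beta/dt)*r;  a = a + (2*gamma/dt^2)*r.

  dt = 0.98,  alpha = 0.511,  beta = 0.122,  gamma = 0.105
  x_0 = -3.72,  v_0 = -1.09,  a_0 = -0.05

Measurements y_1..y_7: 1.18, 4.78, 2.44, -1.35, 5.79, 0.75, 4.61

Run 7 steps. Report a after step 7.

step 1: x_pred=-4.8122  r=5.9922  x^+=-1.7502  v^+=-0.3930  a^+=1.2602
step 2: x_pred=-1.5302  r=6.3102  x^+=1.6943  v^+=1.6276  a^+=2.6400
step 3: x_pred=4.5571  r=-2.1171  x^+=3.4753  v^+=3.9512  a^+=2.1771
step 4: x_pred=8.3929  r=-9.7429  x^+=3.4143  v^+=4.8719  a^+=0.0467
step 5: x_pred=8.2112  r=-2.4212  x^+=6.9740  v^+=4.6163  a^+=-0.4827
step 6: x_pred=11.2662  r=-10.5162  x^+=5.8924  v^+=2.8341  a^+=-2.7821
step 7: x_pred=7.3339  r=-2.7239  x^+=5.9420  v^+=-0.2315  a^+=-3.3777

a_post = -3.3777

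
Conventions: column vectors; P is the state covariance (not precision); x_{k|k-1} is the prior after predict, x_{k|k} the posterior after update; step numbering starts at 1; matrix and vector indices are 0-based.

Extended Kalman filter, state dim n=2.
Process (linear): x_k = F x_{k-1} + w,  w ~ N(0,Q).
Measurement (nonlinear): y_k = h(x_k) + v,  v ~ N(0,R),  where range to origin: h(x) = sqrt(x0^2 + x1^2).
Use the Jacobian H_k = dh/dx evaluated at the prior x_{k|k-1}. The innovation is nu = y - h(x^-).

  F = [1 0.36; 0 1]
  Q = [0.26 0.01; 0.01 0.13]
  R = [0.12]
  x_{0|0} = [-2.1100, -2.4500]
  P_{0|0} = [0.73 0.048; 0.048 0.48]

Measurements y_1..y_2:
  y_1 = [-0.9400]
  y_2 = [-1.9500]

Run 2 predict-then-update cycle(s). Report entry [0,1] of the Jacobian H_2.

step 1: x^-=[-2.9920, -2.4500]  P^-=[1.0868 0.2308; 0.2308 0.6100]  H_jac=[-0.7737 -0.6335]  S=[1.2417]  K=[-0.7949; -0.4551]  nu=[-4.8071]  x^+=[0.8294, -0.2625]  P^+=[0.3021 -0.2184; -0.2184 0.3529]
step 2: x^-=[0.7349, -0.2625]  P^-=[0.4506 -0.0813; -0.0813 0.4829]  H_jac=[0.9417 -0.3363]  S=[0.6258]  K=[0.7218; -0.3819]  nu=[-2.7304]  x^+=[-1.2360, 0.7803]  P^+=[0.1245 0.0912; 0.0912 0.3916]

H_jac[0,1] = -0.3363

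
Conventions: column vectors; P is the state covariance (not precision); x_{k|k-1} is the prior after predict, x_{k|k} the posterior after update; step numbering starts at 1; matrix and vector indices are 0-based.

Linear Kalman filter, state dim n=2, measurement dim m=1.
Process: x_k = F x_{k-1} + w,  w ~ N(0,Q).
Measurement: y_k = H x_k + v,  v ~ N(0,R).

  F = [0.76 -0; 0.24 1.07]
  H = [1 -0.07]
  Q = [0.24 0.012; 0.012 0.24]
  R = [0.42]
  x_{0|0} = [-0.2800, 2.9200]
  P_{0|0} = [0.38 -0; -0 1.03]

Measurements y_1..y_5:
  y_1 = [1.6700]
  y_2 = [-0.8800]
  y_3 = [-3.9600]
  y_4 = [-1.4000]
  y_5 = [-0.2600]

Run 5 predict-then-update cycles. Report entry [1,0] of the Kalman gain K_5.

K[1,0] = -0.0929

step 1: x^-=[-0.2128, 3.0572]  P^-=[0.4595 0.0813; 0.0813 1.4411]  S=[0.8752]  K=[0.5185; -0.0224]  nu=[2.0968]  x^+=[0.8744, 3.0103]  P^+=[0.2242 0.0915; 0.0915 1.4407]
step 2: x^-=[0.6646, 3.4309]  P^-=[0.3695 0.1273; 0.1273 1.9493]  S=[0.7812]  K=[0.4616; -0.0118]  nu=[-1.3044]  x^+=[0.0625, 3.4463]  P^+=[0.2031 0.1315; 0.1315 1.9492]
step 3: x^-=[0.0475, 3.7025]  P^-=[0.3573 0.1560; 0.1560 2.5509]  S=[0.7679]  K=[0.4510; -0.0294]  nu=[-3.7483]  x^+=[-1.6431, 3.8127]  P^+=[0.2011 0.1662; 0.1662 2.5502]
step 4: x^-=[-1.2488, 3.6853]  P^-=[0.3561 0.1838; 0.1838 3.2567]  S=[0.7664]  K=[0.4479; -0.0576]  nu=[0.1067]  x^+=[-1.2010, 3.6791]  P^+=[0.2024 0.2036; 0.2036 3.2542]
step 5: x^-=[-0.9127, 3.6484]  P^-=[0.3569 0.2145; 0.2145 4.0819]  S=[0.7669]  K=[0.4458; -0.0929]  nu=[0.9081]  x^+=[-0.5079, 3.5640]  P^+=[0.2045 0.2462; 0.2462 4.0753]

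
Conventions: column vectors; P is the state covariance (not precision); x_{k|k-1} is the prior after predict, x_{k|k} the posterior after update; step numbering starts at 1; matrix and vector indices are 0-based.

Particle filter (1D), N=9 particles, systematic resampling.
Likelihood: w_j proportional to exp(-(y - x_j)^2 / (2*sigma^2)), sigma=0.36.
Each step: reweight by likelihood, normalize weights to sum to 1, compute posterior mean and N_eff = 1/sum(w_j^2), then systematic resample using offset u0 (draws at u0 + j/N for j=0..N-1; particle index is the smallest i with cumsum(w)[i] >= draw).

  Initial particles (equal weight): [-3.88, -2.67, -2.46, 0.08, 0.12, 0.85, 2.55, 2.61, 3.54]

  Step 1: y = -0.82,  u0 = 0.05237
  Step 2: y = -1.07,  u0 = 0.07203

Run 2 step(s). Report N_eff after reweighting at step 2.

N_eff = 8.7354

step 1: w=[0.0000, 0.0000, 0.0004, 0.5701, 0.4292, 0.0003, 0.0000, 0.0000, 0.0000]  mean=0.0963  Neff=1.9638  idx=[3, 3, 3, 3, 3, 4, 4, 4, 4]
step 2: w=[0.1284, 0.1284, 0.1284, 0.1284, 0.1284, 0.0895, 0.0895, 0.0895, 0.0895]  mean=0.0943  Neff=8.7354  idx=[0, 1, 2, 3, 4, 4, 6, 7, 8]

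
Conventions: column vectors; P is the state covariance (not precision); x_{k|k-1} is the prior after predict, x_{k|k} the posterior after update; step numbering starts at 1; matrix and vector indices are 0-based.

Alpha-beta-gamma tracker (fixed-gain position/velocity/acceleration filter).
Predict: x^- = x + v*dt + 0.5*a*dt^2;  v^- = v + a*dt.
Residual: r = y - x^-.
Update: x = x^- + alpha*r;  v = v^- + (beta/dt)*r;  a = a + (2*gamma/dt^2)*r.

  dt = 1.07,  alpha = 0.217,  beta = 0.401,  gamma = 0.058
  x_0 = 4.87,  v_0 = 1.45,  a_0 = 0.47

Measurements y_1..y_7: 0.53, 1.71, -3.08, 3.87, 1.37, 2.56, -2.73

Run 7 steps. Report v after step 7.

v_post = 2.1938

step 1: x_pred=6.6906  r=-6.1606  x^+=5.3537  v^+=-0.3559  a^+=-0.1542
step 2: x_pred=4.8847  r=-3.1747  x^+=4.1958  v^+=-1.7106  a^+=-0.4758
step 3: x_pred=2.0930  r=-5.1730  x^+=0.9705  v^+=-4.1584  a^+=-1.0000
step 4: x_pred=-4.0515  r=7.9215  x^+=-2.3325  v^+=-2.2597  a^+=-0.1974
step 5: x_pred=-4.8633  r=6.2333  x^+=-3.5107  v^+=-0.1348  a^+=0.4342
step 6: x_pred=-3.4064  r=5.9664  x^+=-2.1117  v^+=2.5658  a^+=1.0387
step 7: x_pred=1.2283  r=-3.9583  x^+=0.3693  v^+=2.1938  a^+=0.6377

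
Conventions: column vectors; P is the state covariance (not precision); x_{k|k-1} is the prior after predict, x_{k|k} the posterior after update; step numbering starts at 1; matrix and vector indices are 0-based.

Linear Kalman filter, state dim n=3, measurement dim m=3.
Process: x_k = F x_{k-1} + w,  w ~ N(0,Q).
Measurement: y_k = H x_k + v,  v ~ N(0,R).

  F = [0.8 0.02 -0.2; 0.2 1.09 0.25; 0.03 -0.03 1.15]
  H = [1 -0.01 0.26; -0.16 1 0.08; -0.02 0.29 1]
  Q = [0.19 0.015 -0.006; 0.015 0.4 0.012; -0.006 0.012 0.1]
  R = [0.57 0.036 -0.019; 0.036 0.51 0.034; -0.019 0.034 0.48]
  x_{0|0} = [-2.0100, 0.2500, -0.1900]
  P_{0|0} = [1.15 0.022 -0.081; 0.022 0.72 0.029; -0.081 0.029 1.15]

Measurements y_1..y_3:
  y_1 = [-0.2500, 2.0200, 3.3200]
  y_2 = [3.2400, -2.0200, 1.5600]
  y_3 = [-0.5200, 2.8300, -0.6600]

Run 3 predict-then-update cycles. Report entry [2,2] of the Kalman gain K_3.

step 1: x^-=[-1.5650, -0.1770, -0.2863]  P^-=[0.9987 0.1573 -0.3170; 0.1573 1.3906 0.3435; -0.3170 0.3435 1.6149]  S=[1.5082 0.1303 0.1296; 0.1303 1.9492 0.9619; 0.1296 0.9619 2.4223]  K=[0.6183 0.0250 -0.1633; 0.0920 0.6957 0.0258; 0.0103 -0.1026 0.7506]  nu=[1.3877, 1.9695, 3.6263]  x^+=[-1.2499, 1.4144, 2.2479]  P^+=[0.3862 0.1001 -0.1106; 0.1001 0.3810 -0.0742; -0.1106 -0.0742 0.3759]
step 2: x^-=[-1.4212, 1.8536, 2.5051]  P^-=[0.4915 0.1521 -0.1890; 0.1521 0.8837 -0.0061; -0.1890 -0.0061 0.5951]  S=[1.0006 0.1044 -0.0209; 0.1044 1.3653 0.3537; -0.0209 0.3537 1.1519]  K=[0.4329 0.0460 -0.1406; 0.0779 0.6162 0.0268; -0.0136 -0.0876 0.5450]  nu=[4.0284, -4.3014, -1.5111]  x^+=[0.3371, -0.5237, 2.0034]  P^+=[0.2763 0.0860 -0.0935; 0.0860 0.3368 -0.0636; -0.0935 -0.0636 0.2755]
step 3: x^-=[-0.1415, -0.0026, 2.3297]  P^-=[0.4112 0.1267 -0.1523; 0.1267 0.8219 -0.0174; -0.1523 -0.0174 0.4627]  S=[0.9309 0.0881 -0.0252; 0.0881 1.3060 0.3091; -0.0252 0.3091 1.0065]  K=[0.3905 0.0407 -0.1257; 0.0665 0.6001 0.0344; -0.0136 -0.0794 0.4817]  nu=[-0.9843, 2.6236, -2.9918]  x^+=[-0.0431, 1.4035, 0.6935]  P^+=[0.2490 0.0771 -0.0837; 0.0771 0.3266 -0.0575; -0.0837 -0.0575 0.2438]

K[2,2] = 0.4817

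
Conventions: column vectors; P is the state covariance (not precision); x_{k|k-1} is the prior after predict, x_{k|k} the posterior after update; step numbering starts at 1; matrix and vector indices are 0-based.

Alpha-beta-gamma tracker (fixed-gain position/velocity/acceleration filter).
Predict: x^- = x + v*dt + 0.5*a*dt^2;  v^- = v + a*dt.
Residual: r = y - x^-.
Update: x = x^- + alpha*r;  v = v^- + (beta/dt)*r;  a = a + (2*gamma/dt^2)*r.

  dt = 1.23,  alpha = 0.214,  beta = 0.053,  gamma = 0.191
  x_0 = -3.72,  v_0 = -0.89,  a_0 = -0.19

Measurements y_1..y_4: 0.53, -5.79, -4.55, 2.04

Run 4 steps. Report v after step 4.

v_post = 1.9860

step 1: x_pred=-4.9584  r=5.4884  x^+=-3.7839  v^+=-0.8872  a^+=1.1958
step 2: x_pred=-3.9706  r=-1.8194  x^+=-4.3600  v^+=0.5052  a^+=0.7364
step 3: x_pred=-3.1815  r=-1.3685  x^+=-3.4743  v^+=1.3520  a^+=0.3909
step 4: x_pred=-1.5156  r=3.5556  x^+=-0.7547  v^+=1.9860  a^+=1.2886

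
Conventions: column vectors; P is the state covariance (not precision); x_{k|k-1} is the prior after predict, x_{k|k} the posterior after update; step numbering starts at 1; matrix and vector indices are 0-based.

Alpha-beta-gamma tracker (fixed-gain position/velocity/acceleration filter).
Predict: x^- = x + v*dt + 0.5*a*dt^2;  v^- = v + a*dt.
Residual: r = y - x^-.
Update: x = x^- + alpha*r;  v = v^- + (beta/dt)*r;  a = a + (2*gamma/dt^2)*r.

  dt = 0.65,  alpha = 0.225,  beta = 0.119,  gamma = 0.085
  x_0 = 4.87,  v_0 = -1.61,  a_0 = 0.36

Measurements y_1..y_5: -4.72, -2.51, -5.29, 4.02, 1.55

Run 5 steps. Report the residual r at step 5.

resid = 13.7664

step 1: x_pred=3.8996  r=-8.6196  x^+=1.9602  v^+=-2.9540  a^+=-3.1082
step 2: x_pred=-0.6166  r=-1.8934  x^+=-1.0426  v^+=-5.3210  a^+=-3.8701
step 3: x_pred=-5.3188  r=0.0288  x^+=-5.3123  v^+=-7.8313  a^+=-3.8585
step 4: x_pred=-11.2178  r=15.2378  x^+=-7.7893  v^+=-7.5496  a^+=2.2727
step 5: x_pred=-12.2164  r=13.7664  x^+=-9.1190  v^+=-3.5520  a^+=7.8119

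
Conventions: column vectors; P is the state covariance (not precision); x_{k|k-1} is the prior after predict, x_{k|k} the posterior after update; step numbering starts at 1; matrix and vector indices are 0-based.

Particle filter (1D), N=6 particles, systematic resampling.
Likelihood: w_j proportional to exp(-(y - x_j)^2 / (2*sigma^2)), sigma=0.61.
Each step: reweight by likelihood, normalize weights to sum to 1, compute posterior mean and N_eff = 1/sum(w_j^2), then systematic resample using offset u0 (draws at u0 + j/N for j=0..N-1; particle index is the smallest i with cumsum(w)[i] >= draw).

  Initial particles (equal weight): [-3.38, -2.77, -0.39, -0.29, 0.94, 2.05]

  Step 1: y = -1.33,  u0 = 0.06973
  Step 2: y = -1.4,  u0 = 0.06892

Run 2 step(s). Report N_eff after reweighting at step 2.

step 1: w=[0.0058, 0.1019, 0.5042, 0.3864, 0.0016, 0.0000]  mean=-0.6091  Neff=2.4156  idx=[1, 2, 2, 2, 3, 3]
step 2: w=[0.0656, 0.2074, 0.2074, 0.2074, 0.1560, 0.1560]  mean=-0.5149  Neff=5.4916  idx=[1, 1, 2, 3, 4, 5]

N_eff = 5.4916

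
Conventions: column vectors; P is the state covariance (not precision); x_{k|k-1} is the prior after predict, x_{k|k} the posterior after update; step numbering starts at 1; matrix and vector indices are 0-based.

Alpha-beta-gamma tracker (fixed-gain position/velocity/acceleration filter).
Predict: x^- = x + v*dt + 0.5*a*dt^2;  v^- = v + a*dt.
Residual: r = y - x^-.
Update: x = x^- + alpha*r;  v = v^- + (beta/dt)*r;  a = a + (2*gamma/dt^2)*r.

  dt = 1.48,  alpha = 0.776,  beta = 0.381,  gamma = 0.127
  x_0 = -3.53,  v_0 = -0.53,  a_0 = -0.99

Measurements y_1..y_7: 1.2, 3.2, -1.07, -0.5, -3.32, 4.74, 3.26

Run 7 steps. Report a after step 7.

a_post = 0.6354

step 1: x_pred=-5.3986  r=6.5986  x^+=-0.2781  v^+=-0.2965  a^+=-0.2248
step 2: x_pred=-0.9631  r=4.1631  x^+=2.2675  v^+=0.4425  a^+=0.2579
step 3: x_pred=3.2049  r=-4.2749  x^+=-0.1124  v^+=-0.2762  a^+=-0.2378
step 4: x_pred=-0.7817  r=0.2817  x^+=-0.5631  v^+=-0.5556  a^+=-0.2051
step 5: x_pred=-1.6101  r=-1.7099  x^+=-2.9370  v^+=-1.2994  a^+=-0.4034
step 6: x_pred=-5.3019  r=10.0419  x^+=2.4906  v^+=0.6887  a^+=0.7611
step 7: x_pred=4.3434  r=-1.0834  x^+=3.5027  v^+=1.5362  a^+=0.6354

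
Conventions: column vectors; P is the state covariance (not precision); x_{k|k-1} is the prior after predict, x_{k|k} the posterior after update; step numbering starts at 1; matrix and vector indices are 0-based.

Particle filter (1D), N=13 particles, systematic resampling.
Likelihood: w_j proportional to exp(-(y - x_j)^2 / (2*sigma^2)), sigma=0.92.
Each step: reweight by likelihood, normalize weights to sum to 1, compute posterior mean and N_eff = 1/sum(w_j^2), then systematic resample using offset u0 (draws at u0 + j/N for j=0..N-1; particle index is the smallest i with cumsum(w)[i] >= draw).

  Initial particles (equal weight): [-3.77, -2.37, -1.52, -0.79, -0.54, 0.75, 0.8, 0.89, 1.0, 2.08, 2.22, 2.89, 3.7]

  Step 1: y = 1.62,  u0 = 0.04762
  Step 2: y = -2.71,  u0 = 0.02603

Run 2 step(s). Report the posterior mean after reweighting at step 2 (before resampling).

step 1: w=[0.0000, 0.0000, 0.0006, 0.0064, 0.0125, 0.1256, 0.1320, 0.1434, 0.1565, 0.1733, 0.1588, 0.0757, 0.0152]  mean=1.4595  Neff=7.1599  idx=[5, 5, 6, 7, 7, 8, 8, 9, 9, 9, 10, 10, 11]
step 2: w=[0.2160, 0.2160, 0.1758, 0.1205, 0.1205, 0.0749, 0.0749, 0.0003, 0.0003, 0.0003, 0.0001, 0.0001, 0.0000]  mean=0.8318  Neff=6.0785  idx=[0, 0, 0, 1, 1, 1, 2, 2, 3, 3, 4, 5, 6]

post_mean = 0.8318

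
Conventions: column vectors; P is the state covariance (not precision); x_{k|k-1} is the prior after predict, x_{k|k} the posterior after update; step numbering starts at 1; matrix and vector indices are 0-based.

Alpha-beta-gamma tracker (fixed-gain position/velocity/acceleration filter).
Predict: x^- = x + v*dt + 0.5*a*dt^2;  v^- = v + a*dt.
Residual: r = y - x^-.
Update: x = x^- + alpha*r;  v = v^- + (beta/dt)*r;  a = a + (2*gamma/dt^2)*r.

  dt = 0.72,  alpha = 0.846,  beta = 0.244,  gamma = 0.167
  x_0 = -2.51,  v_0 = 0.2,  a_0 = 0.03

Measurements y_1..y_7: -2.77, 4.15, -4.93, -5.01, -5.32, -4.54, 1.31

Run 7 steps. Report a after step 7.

step 1: x_pred=-2.3582  r=-0.4118  x^+=-2.7066  v^+=0.0821  a^+=-0.2353
step 2: x_pred=-2.7085  r=6.8585  x^+=3.0938  v^+=2.2369  a^+=4.1836
step 3: x_pred=5.7887  r=-10.7187  x^+=-3.2793  v^+=1.6166  a^+=-2.7224
step 4: x_pred=-2.8210  r=-2.1890  x^+=-4.6729  v^+=-1.0854  a^+=-4.1328
step 5: x_pred=-6.5256  r=1.2056  x^+=-5.5057  v^+=-3.6524  a^+=-3.3560
step 6: x_pred=-9.0053  r=4.4653  x^+=-5.2277  v^+=-4.5555  a^+=-0.4791
step 7: x_pred=-8.6318  r=9.9418  x^+=-0.2210  v^+=-1.5313  a^+=5.9263

a_post = 5.9263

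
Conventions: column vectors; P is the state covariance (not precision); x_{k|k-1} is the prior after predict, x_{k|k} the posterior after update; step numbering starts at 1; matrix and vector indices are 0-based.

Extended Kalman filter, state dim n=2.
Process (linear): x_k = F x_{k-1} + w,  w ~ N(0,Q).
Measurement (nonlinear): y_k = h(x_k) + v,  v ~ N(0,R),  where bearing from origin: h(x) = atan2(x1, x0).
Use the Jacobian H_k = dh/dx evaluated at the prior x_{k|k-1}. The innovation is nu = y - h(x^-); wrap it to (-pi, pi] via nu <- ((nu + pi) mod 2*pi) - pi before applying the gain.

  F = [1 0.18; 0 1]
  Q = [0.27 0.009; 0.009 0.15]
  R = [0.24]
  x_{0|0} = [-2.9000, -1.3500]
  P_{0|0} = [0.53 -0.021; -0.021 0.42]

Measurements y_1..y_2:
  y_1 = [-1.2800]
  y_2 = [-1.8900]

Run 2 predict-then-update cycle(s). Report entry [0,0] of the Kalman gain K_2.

step 1: x^-=[-3.1430, -1.3500]  P^-=[0.8060 0.0636; 0.0636 0.5700]  H_jac=[0.1154 -0.2686]  S=[0.2879]  K=[0.2637; -0.5063]  nu=[1.4559]  x^+=[-2.7591, -2.0871]  P^+=[0.7860 0.1020; 0.1020 0.4962]
step 2: x^-=[-3.1348, -2.0871]  P^-=[1.1088 0.2004; 0.2004 0.6462]  H_jac=[0.1472 -0.2210]  S=[0.2825]  K=[0.4208; -0.4011]  nu=[0.6642]  x^+=[-2.8553, -2.3536]  P^+=[1.0588 0.2480; 0.2480 0.6007]

K[0,0] = 0.4208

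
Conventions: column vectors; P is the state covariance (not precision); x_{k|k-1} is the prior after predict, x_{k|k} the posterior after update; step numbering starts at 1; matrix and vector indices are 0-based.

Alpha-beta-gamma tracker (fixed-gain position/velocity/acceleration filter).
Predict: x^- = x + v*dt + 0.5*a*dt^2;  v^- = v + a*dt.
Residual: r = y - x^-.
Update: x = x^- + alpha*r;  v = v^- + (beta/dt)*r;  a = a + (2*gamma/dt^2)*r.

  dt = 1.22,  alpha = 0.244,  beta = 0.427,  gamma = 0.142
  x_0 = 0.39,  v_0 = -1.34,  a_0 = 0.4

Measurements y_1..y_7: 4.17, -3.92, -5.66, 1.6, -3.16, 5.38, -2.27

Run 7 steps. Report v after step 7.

step 1: x_pred=-0.9471  r=5.1171  x^+=0.3015  v^+=0.9390  a^+=1.3764
step 2: x_pred=2.4713  r=-6.3913  x^+=0.9119  v^+=0.3812  a^+=0.1569
step 3: x_pred=1.4937  r=-7.1537  x^+=-0.2518  v^+=-1.9312  a^+=-1.2081
step 4: x_pred=-3.5069  r=5.1069  x^+=-2.2609  v^+=-1.6177  a^+=-0.2337
step 5: x_pred=-4.4083  r=1.2483  x^+=-4.1037  v^+=-1.4658  a^+=0.0045
step 6: x_pred=-5.8887  r=11.2687  x^+=-3.1391  v^+=2.4837  a^+=2.1547
step 7: x_pred=1.4945  r=-3.7645  x^+=0.5760  v^+=3.7948  a^+=1.4364

v_post = 3.7948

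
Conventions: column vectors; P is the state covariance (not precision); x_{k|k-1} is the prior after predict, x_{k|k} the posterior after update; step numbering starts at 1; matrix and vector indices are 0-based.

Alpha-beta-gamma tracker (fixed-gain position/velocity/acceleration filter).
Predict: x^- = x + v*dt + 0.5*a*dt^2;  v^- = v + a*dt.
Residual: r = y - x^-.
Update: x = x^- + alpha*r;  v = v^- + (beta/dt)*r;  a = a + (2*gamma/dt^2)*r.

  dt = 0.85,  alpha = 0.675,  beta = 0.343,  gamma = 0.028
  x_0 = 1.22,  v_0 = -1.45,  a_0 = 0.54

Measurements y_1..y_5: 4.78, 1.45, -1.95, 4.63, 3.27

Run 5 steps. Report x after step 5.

x_post = 3.6280

step 1: x_pred=0.1826  r=4.5974  x^+=3.2858  v^+=0.8642  a^+=0.8963
step 2: x_pred=4.3442  r=-2.8942  x^+=2.3906  v^+=0.4582  a^+=0.6720
step 3: x_pred=3.0228  r=-4.9728  x^+=-0.3338  v^+=-0.9773  a^+=0.2866
step 4: x_pred=-1.0610  r=5.6910  x^+=2.7804  v^+=1.5628  a^+=0.7277
step 5: x_pred=4.3717  r=-1.1017  x^+=3.6280  v^+=1.7368  a^+=0.6423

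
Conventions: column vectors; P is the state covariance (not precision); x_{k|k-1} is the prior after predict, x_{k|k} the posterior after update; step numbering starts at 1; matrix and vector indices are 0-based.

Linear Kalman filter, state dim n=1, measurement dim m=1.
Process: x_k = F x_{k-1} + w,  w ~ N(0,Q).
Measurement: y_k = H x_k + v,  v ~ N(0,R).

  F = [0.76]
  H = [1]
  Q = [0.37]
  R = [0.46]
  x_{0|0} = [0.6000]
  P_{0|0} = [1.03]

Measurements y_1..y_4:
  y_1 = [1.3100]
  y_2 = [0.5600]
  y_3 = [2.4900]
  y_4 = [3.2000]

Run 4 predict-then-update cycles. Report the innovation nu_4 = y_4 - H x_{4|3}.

innov = [2.0200]

step 1: x^-=[0.4560]  P^-=[0.9649]  S=[1.4249]  K=[0.6772]  nu=[0.8540]  x^+=[1.0343]  P^+=[0.3115]
step 2: x^-=[0.7861]  P^-=[0.5499]  S=[1.0099]  K=[0.5445]  nu=[-0.2261]  x^+=[0.6630]  P^+=[0.2505]
step 3: x^-=[0.5039]  P^-=[0.5147]  S=[0.9747]  K=[0.5280]  nu=[1.9861]  x^+=[1.5526]  P^+=[0.2429]
step 4: x^-=[1.1800]  P^-=[0.5103]  S=[0.9703]  K=[0.5259]  nu=[2.0200]  x^+=[2.2424]  P^+=[0.2419]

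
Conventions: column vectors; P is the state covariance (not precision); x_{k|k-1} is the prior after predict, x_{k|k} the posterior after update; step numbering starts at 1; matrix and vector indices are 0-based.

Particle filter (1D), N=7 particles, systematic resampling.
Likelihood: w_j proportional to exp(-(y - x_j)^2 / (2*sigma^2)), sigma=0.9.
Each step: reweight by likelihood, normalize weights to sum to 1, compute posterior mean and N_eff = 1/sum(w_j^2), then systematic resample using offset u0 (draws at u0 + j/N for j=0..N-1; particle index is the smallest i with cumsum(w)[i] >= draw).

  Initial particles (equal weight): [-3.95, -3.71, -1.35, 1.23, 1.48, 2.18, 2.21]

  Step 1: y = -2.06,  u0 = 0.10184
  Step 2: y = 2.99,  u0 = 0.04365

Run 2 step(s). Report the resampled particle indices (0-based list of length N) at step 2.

resampled_idx = [2, 2, 3, 4, 5, 5, 6]

step 1: w=[0.1070, 0.1807, 0.7107, 0.0012, 0.0004, 0.0000, 0.0000]  mean=-2.0501  Neff=1.8210  idx=[0, 1, 2, 2, 2, 2, 2]
step 2: w=[0.0000, 0.0000, 0.2000, 0.2000, 0.2000, 0.2000, 0.2000]  mean=-1.3500  Neff=5.0000  idx=[2, 2, 3, 4, 5, 5, 6]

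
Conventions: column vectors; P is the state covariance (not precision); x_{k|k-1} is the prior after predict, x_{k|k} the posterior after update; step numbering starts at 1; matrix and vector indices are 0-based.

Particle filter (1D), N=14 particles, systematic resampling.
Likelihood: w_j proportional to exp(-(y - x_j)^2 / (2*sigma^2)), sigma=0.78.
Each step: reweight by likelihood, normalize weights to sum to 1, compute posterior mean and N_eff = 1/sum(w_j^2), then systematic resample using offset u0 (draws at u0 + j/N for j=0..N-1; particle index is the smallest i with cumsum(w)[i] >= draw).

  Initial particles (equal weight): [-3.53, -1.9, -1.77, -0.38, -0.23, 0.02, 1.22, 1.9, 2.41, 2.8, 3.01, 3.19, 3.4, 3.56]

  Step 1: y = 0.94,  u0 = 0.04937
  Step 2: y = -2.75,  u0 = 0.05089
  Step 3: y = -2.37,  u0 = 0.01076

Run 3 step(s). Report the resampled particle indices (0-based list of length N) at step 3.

step 1: w=[0.0000, 0.0005, 0.0009, 0.0867, 0.1178, 0.1810, 0.3402, 0.1702, 0.0614, 0.0211, 0.0107, 0.0057, 0.0025, 0.0013]  mean=0.9503  Neff=4.9200  idx=[3, 4, 4, 5, 5, 6, 6, 6, 6, 6, 7, 7, 8, 9]
step 2: w=[0.4057, 0.2220, 0.2220, 0.0749, 0.0749, 0.0001, 0.0001, 0.0001, 0.0001, 0.0001, 0.0000, 0.0000, 0.0000, 0.0000]  mean=-0.2527  Neff=3.6444  idx=[0, 0, 0, 0, 0, 1, 1, 1, 1, 2, 2, 2, 3, 4]
step 3: w=[0.1033, 0.1033, 0.1033, 0.1033, 0.1033, 0.0621, 0.0621, 0.0621, 0.0621, 0.0621, 0.0621, 0.0621, 0.0245, 0.0245]  mean=-0.2952  Neff=12.2660  idx=[0, 0, 1, 2, 2, 3, 4, 4, 6, 7, 8, 9, 10, 11]

resampled_idx = [0, 0, 1, 2, 2, 3, 4, 4, 6, 7, 8, 9, 10, 11]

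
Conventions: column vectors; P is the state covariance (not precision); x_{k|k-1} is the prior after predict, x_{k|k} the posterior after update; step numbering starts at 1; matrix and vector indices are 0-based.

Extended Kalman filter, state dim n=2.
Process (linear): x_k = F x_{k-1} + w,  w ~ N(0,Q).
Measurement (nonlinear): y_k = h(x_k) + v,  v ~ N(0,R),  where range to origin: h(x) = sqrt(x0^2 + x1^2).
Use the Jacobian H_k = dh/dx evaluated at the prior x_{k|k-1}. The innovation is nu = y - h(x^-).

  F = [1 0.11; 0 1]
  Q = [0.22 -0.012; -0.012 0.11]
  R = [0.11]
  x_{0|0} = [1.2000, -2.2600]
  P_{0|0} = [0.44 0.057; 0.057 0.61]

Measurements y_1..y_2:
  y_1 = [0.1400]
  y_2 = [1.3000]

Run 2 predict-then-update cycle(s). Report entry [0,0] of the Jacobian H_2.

H_jac[0,0] = 0.7812

step 1: x^-=[0.9514, -2.2600]  P^-=[0.6799 0.1121; 0.1121 0.7200]  H_jac=[0.3880 -0.9217]  S=[0.7438]  K=[0.2158; -0.8337]  nu=[-2.3121]  x^+=[0.4525, -0.3324]  P^+=[0.6453 0.2459; 0.2459 0.2030]
step 2: x^-=[0.4160, -0.3324]  P^-=[0.9218 0.2562; 0.2562 0.3130]  H_jac=[0.7812 -0.6243]  S=[0.5447]  K=[1.0285; 0.0087]  nu=[0.7675]  x^+=[1.2054, -0.3257]  P^+=[0.3457 0.2513; 0.2513 0.3130]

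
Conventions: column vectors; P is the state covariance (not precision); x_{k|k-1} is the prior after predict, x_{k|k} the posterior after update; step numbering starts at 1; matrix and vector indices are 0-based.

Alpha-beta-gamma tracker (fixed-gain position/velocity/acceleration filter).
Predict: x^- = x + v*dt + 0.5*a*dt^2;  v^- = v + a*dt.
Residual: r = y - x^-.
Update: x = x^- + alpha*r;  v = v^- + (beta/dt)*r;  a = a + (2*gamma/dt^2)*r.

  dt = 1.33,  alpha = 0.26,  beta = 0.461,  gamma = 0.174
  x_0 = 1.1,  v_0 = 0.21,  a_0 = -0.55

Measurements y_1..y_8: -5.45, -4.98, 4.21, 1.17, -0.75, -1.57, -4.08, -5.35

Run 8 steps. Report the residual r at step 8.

step 1: x_pred=0.8929  r=-6.3429  x^+=-0.7563  v^+=-2.7200  a^+=-1.7978
step 2: x_pred=-5.9640  r=0.9840  x^+=-5.7082  v^+=-4.7701  a^+=-1.6043
step 3: x_pred=-13.4713  r=17.6813  x^+=-8.8742  v^+=-0.7751  a^+=1.8742
step 4: x_pred=-8.2474  r=9.4174  x^+=-5.7989  v^+=4.9818  a^+=3.7269
step 5: x_pred=4.1233  r=-4.8733  x^+=2.8562  v^+=8.2495  a^+=2.7682
step 6: x_pred=16.2764  r=-17.8464  x^+=11.6363  v^+=5.7454  a^+=-0.7428
step 7: x_pred=18.6207  r=-22.7007  x^+=12.7186  v^+=-3.1110  a^+=-5.2087
step 8: x_pred=3.9741  r=-9.3241  x^+=1.5498  v^+=-13.2705  a^+=-7.0431

resid = -9.3241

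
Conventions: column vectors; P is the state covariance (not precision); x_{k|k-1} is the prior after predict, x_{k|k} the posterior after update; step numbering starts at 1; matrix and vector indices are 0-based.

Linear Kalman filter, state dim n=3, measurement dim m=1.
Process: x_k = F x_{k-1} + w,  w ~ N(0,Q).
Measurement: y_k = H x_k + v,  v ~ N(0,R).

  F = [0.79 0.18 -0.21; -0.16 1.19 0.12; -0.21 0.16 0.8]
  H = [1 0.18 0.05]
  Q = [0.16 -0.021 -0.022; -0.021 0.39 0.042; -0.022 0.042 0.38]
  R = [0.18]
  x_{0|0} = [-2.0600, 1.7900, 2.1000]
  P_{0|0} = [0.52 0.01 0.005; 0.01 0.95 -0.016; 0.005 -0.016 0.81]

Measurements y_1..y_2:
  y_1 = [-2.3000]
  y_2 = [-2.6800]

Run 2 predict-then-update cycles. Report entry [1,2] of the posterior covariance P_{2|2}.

step 1: x^-=[-1.7462, 2.7117, 2.3990]  P^-=[0.5534 0.1098 -0.2145; 0.1098 1.7517 0.2991; -0.2145 0.2991 0.9392]  S=[0.8160]  K=[0.6893; 0.5393; -0.1393]  nu=[-1.1619]  x^+=[-2.5471, 2.0852, 2.5609]  P^+=[0.1657 -0.1935 -0.1361; -0.1935 1.5144 0.3604; -0.1361 0.3604 0.9234]
step 2: x^-=[-2.1746, 3.1962, 2.9172]  P^-=[0.3161 -0.0170 -0.2304; -0.0170 2.7340 0.8487; -0.2304 0.8487 1.1680]  S=[0.5737]  K=[0.5255; 0.9022; -0.0335]  nu=[-1.2265]  x^+=[-2.8192, 2.0897, 2.9583]  P^+=[0.1576 -0.2890 -0.2203; -0.2890 2.2670 0.8661; -0.2203 0.8661 1.1674]

P_post[1,2] = 0.8661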